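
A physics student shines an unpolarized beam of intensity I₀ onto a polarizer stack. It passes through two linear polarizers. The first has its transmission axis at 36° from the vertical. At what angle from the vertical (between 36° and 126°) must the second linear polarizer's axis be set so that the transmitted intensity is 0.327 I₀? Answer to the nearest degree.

θ ≈ 72°

Unpolarized light through the first polarizer → I₁ = ½ I₀, now polarized at 36°.
Need I₂/I₀ = 0.327, so cos²(θ − 36°) = 0.327 / 0.5 = 0.654.
θ − 36° = arccos(√0.654) = 36.0°, giving θ ≈ 36 + 36.0 = 72.0°.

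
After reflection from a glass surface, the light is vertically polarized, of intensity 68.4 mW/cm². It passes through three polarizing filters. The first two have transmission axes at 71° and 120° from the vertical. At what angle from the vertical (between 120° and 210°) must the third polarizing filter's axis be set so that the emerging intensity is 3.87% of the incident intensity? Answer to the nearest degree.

θ ≈ 143°

I₁ = I₀ cos²(71° − 0°) = I₀ cos²(71°) = 0.106 I₀.
I₂ = I₁ cos²(120° − 71°) = 0.106 I₀ · cos²(49°) = 0.04562 I₀.
Need I₃/I₀ = 0.0387, so cos²(θ − 120°) = 0.0387 / 0.04562 = 0.8483.
θ − 120° = arccos(√0.8483) = 22.9°, giving θ ≈ 120 + 22.9 = 142.9°.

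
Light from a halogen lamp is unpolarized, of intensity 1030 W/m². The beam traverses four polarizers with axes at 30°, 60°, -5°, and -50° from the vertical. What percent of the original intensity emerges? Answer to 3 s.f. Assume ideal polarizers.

≈ 3.35%

Unpolarized light through the first polarizer → I₁ = 1030 W/m²/2 = 515 W/m², polarized at 30°.
I₂ = I₁ · cos²(30°) = 515 · 0.75 = 386.3 W/m².
I₃ = I₂ · cos²(65°) = 386.3 · 0.1786 = 68.99 W/m².
I₄ = I₃ · cos²(45°) = 68.99 · 0.5 = 34.49 W/m².
That is 3.349% of the incident intensity.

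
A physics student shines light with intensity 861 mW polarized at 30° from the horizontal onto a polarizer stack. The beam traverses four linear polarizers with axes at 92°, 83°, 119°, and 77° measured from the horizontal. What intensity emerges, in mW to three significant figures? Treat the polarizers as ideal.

I₁ = 861 mW · cos²(62°) = 189.8 mW.
I₂ = I₁ · cos²(9°) = 189.8 · 0.9755 = 185.1 mW.
I₃ = I₂ · cos²(36°) = 185.1 · 0.6545 = 121.2 mW.
I₄ = I₃ · cos²(42°) = 121.2 · 0.5523 = 66.92 mW.

I ≈ 66.9 mW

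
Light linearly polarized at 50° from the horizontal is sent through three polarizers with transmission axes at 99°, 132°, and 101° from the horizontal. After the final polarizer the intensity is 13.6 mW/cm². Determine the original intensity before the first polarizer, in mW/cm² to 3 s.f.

I₁ = I₀ cos²(99° − 50°) = I₀ cos²(49°) = 0.4304 I₀.
I₂ = I₁ cos²(132° − 99°) = 0.4304 I₀ · cos²(33°) = 0.3027 I₀.
I₃ = I₂ cos²(101° − 132°) = 0.3027 I₀ · cos²(31°) = 0.2224 I₀.
So 13.6 mW/cm² = 0.2224 I₀, giving I₀ = 13.6/0.2224 = 61.14 mW/cm².

I₀ ≈ 61.1 mW/cm²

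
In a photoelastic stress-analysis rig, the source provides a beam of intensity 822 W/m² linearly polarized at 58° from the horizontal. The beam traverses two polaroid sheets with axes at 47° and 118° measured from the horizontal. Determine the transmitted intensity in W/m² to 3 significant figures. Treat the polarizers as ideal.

I₁ = 822 W/m² · cos²(11°) = 792.1 W/m².
I₂ = I₁ · cos²(71°) = 792.1 · 0.106 = 83.96 W/m².

I ≈ 84.0 W/m²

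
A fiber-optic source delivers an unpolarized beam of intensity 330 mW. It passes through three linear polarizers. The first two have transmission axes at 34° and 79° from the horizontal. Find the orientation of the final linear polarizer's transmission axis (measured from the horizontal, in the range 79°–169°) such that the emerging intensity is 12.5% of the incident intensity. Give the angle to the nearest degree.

θ ≈ 124°

Unpolarized light through the first polarizer → I₁ = ½ I₀, now polarized at 34°.
I₂ = I₁ cos²(79° − 34°) = 0.5 I₀ · cos²(45°) = 0.25 I₀.
Need I₃/I₀ = 0.125, so cos²(θ − 79°) = 0.125 / 0.25 = 0.5.
θ − 79° = arccos(√0.5) = 45.0°, giving θ ≈ 79 + 45.0 = 124.0°.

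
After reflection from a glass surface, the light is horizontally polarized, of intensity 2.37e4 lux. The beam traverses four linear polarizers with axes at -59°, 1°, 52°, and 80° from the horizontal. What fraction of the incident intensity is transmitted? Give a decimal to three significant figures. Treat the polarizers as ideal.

I₁ = 2.37e4 lux · cos²(59°) = 6287 lux.
I₂ = I₁ · cos²(60°) = 6287 · 0.25 = 1572 lux.
I₃ = I₂ · cos²(51°) = 1572 · 0.396 = 622.5 lux.
I₄ = I₃ · cos²(28°) = 622.5 · 0.7796 = 485.3 lux.
Transmitted fraction = 0.02048.

I/I₀ ≈ 0.0205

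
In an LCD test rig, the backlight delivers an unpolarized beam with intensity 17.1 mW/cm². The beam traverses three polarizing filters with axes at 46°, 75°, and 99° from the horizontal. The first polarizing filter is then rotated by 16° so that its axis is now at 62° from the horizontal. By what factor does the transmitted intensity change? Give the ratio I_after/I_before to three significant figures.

Before rotation:
Unpolarized light through the first polarizer → I₁ = ½ I₀, now polarized at 46°.
I₂ = I₁ cos²(75° − 46°) = 0.5 I₀ · cos²(29°) = 0.3825 I₀.
I₃ = I₂ cos²(99° − 75°) = 0.3825 I₀ · cos²(24°) = 0.3192 I₀.
After rotation:
Unpolarized light through the first polarizer → I₁ = ½ I₀, now polarized at 62°.
I₂ = I₁ cos²(75° − 62°) = 0.5 I₀ · cos²(13°) = 0.4747 I₀.
I₃ = I₂ cos²(99° − 75°) = 0.4747 I₀ · cos²(24°) = 0.3962 I₀.
Ratio = 0.3962 / 0.3192 = 1.241.

I_new/I_old ≈ 1.24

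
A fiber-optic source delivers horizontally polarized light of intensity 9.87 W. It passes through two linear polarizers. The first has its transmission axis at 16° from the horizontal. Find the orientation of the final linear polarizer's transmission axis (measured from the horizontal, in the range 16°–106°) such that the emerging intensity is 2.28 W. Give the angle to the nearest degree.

By Malus's law, I₁ = I₀ cos²(16° − 0°) = I₀ cos²(16°) = 0.924 I₀.
Target fraction: 2.28 / 9.87 W = 0.231 of I₀.
Need I₂/I₀ = 0.231, so cos²(θ − 16°) = 0.231 / 0.924 = 0.25.
θ − 16° = arccos(√0.25) = 60.0°, giving θ ≈ 16 + 60.0 = 76.0°.

θ ≈ 76°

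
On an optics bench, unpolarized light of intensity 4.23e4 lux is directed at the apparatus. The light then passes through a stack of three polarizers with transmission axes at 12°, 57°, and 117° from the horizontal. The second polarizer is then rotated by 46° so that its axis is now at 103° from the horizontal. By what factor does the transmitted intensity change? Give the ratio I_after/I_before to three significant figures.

I_new/I_old ≈ 0.00229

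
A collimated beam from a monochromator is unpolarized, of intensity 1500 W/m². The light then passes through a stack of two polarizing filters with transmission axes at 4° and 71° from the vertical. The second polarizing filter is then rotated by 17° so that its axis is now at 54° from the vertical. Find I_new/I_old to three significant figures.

I_new/I_old ≈ 2.71

Before rotation:
Unpolarized light through the first polarizer → I₁ = ½ I₀, now polarized at 4°.
I₂ = I₁ cos²(71° − 4°) = 0.5 I₀ · cos²(67°) = 0.07634 I₀.
After rotation:
Unpolarized light through the first polarizer → I₁ = ½ I₀, now polarized at 4°.
I₂ = I₁ cos²(54° − 4°) = 0.5 I₀ · cos²(50°) = 0.2066 I₀.
Ratio = 0.2066 / 0.07634 = 2.706.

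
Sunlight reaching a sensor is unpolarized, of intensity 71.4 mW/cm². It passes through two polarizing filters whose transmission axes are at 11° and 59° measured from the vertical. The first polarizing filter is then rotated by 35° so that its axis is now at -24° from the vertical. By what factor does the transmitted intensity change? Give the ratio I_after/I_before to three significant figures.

I_new/I_old ≈ 0.0332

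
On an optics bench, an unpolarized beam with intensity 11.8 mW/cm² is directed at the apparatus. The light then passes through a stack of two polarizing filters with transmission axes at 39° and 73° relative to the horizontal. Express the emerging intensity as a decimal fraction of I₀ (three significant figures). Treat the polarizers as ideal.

Unpolarized light through the first polarizer → I₁ = 11.8 mW/cm²/2 = 5.9 mW/cm², polarized at 39°.
I₂ = I₁ · cos²(34°) = 5.9 · 0.6873 = 4.055 mW/cm².
Transmitted fraction = 0.3437.

I/I₀ ≈ 0.344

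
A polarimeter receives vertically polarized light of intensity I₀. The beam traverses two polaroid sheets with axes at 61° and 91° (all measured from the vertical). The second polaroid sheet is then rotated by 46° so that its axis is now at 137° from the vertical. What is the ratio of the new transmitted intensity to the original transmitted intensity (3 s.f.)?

I_new/I_old ≈ 0.0780

Before rotation:
By Malus's law, I₁ = I₀ cos²(61° − 0°) = I₀ cos²(61°) = 0.235 I₀.
I₂ = I₁ cos²(91° − 61°) = 0.235 I₀ · cos²(30°) = 0.1763 I₀.
After rotation:
I₁ = I₀ cos²(61° − 0°) = I₀ cos²(61°) = 0.235 I₀.
I₂ = I₁ cos²(137° − 61°) = 0.235 I₀ · cos²(76°) = 0.01376 I₀.
Ratio = 0.01376 / 0.1763 = 0.07803.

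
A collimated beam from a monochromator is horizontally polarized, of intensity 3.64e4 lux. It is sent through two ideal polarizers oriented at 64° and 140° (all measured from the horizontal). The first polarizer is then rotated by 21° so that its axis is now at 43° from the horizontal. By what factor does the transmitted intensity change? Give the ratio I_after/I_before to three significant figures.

Before rotation:
By Malus's law, I₁ = I₀ cos²(64° − 0°) = I₀ cos²(64°) = 0.1922 I₀.
I₂ = I₁ cos²(140° − 64°) = 0.1922 I₀ · cos²(76°) = 0.01125 I₀.
After rotation:
I₁ = I₀ cos²(43° − 0°) = I₀ cos²(43°) = 0.5349 I₀.
Angle between axes 1 and 2: 83°. I₂ = 0.5349 I₀ · cos²(83°) = 0.007944 I₀.
Ratio = 0.007944 / 0.01125 = 0.7063.

I_new/I_old ≈ 0.706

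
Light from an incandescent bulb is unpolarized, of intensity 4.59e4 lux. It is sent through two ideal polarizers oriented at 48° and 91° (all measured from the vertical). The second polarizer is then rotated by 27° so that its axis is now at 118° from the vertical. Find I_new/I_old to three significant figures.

I_new/I_old ≈ 0.219

Before rotation:
Unpolarized light through the first polarizer → I₁ = ½ I₀, now polarized at 48°.
I₂ = I₁ cos²(91° − 48°) = 0.5 I₀ · cos²(43°) = 0.2674 I₀.
After rotation:
Unpolarized light through the first polarizer → I₁ = ½ I₀, now polarized at 48°.
I₂ = I₁ cos²(118° − 48°) = 0.5 I₀ · cos²(70°) = 0.05849 I₀.
Ratio = 0.05849 / 0.2674 = 0.2187.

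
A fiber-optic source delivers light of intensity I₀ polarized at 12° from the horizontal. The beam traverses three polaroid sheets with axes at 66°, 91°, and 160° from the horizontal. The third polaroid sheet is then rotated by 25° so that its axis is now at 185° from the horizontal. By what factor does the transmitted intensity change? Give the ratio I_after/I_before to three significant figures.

Before rotation:
By Malus's law, I₁ = I₀ cos²(66° − 12°) = I₀ cos²(54°) = 0.3455 I₀.
I₂ = I₁ cos²(91° − 66°) = 0.3455 I₀ · cos²(25°) = 0.2838 I₀.
I₃ = I₂ cos²(160° − 91°) = 0.2838 I₀ · cos²(69°) = 0.03645 I₀.
After rotation:
I₁ = I₀ cos²(66° − 12°) = I₀ cos²(54°) = 0.3455 I₀.
I₂ = I₁ cos²(91° − 66°) = 0.3455 I₀ · cos²(25°) = 0.2838 I₀.
Angle between axes 2 and 3: 86°. I₃ = 0.2838 I₀ · cos²(86°) = 0.001381 I₀.
Ratio = 0.001381 / 0.03645 = 0.03789.

I_new/I_old ≈ 0.0379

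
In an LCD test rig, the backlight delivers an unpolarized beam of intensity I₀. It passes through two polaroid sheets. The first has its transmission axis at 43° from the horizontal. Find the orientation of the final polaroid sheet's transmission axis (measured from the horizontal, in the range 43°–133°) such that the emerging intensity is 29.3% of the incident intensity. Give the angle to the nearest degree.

θ ≈ 83°

Unpolarized light through the first polarizer → I₁ = ½ I₀, now polarized at 43°.
Need I₂/I₀ = 0.293, so cos²(θ − 43°) = 0.293 / 0.5 = 0.586.
θ − 43° = arccos(√0.586) = 40.0°, giving θ ≈ 43 + 40.0 = 83.0°.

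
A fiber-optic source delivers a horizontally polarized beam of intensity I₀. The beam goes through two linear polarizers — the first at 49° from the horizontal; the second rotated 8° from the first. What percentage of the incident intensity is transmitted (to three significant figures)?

≈ 42.2%

By Malus's law, I₁ = I₀ cos²(49° − 0°) = I₀ cos²(49°) = 0.4304 I₀.
I₂ = I₁ cos²(8°) = 0.4304 · 0.9806 I₀ = 0.4221 I₀.
That is 42.21% of the incident intensity.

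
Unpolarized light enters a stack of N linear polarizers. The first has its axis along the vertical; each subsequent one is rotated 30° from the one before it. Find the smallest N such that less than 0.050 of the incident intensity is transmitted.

First polarizer halves the unpolarized light: factor 1/2.
Each further stage multiplies by cos²(30°) = 0.75.
After N polarizers: T = 0.5·0.75^(N−1). Require T < 0.050 ⇒ N−1 > ln(0.050/0.5)/ln(0.75) = 8.00, so N−1 ≥ 9 and N = 10.
Check: N=10 gives T = 0.03754 < 0.050; N=9 gives T = 0.05006.

N = 10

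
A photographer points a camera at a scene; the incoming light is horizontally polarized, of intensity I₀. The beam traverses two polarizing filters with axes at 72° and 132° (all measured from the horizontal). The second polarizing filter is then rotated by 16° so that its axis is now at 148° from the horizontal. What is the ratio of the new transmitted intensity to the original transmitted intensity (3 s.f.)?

I_new/I_old ≈ 0.234

Before rotation:
I₁ = I₀ cos²(72° − 0°) = I₀ cos²(72°) = 0.09549 I₀.
I₂ = I₁ cos²(132° − 72°) = 0.09549 I₀ · cos²(60°) = 0.02387 I₀.
After rotation:
I₁ = I₀ cos²(72° − 0°) = I₀ cos²(72°) = 0.09549 I₀.
I₂ = I₁ cos²(148° − 72°) = 0.09549 I₀ · cos²(76°) = 0.005589 I₀.
Ratio = 0.005589 / 0.02387 = 0.2341.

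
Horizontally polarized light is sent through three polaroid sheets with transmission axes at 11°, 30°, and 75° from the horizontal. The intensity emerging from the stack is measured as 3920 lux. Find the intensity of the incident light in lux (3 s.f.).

I₀ ≈ 9100 lux

I₁ = I₀ cos²(11° − 0°) = I₀ cos²(11°) = 0.9636 I₀.
I₂ = I₁ cos²(30° − 11°) = 0.9636 I₀ · cos²(19°) = 0.8615 I₀.
I₃ = I₂ cos²(75° − 30°) = 0.8615 I₀ · cos²(45°) = 0.4307 I₀.
So 3920 lux = 0.4307 I₀, giving I₀ = 3920/0.4307 = 9101 lux.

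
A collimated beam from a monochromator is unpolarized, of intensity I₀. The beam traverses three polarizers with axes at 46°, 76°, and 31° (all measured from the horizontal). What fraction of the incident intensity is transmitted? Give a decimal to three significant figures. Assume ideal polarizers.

≈ 0.188 I₀

Unpolarized light through the first polarizer → I₁ = ½ I₀, now polarized at 46°.
I₂ = I₁ cos²(76° − 46°) = 0.5 I₀ · cos²(30°) = 0.375 I₀.
I₃ = I₂ cos²(31° − 76°) = 0.375 I₀ · cos²(45°) = 0.1875 I₀.
Transmitted fraction = 0.1875.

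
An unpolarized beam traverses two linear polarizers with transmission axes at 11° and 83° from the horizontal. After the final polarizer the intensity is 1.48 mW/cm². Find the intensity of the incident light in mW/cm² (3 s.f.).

Unpolarized light through the first polarizer → I₁ = ½ I₀, now polarized at 11°.
I₂ = I₁ cos²(83° − 11°) = 0.5 I₀ · cos²(72°) = 0.04775 I₀.
So 1.48 mW/cm² = 0.04775 I₀, giving I₀ = 1.48/0.04775 = 31 mW/cm².

I₀ ≈ 31.0 mW/cm²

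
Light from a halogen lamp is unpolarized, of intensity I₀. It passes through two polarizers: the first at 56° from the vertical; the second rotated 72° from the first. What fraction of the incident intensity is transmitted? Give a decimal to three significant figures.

Unpolarized light through the first polarizer → I₁ = ½ I₀, now polarized at 56°.
I₂ = I₁ cos²(72°) = 0.5 · 0.09549 I₀ = 0.04775 I₀.
Transmitted fraction = 0.04775.

≈ 0.0477 I₀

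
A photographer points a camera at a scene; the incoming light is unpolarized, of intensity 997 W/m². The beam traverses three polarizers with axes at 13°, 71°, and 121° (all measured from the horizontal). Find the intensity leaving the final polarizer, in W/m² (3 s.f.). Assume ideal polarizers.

Unpolarized light through the first polarizer → I₁ = 997 W/m²/2 = 498.5 W/m², polarized at 13°.
I₂ = I₁ · cos²(58°) = 498.5 · 0.2808 = 140 W/m².
I₃ = I₂ · cos²(50°) = 140 · 0.4132 = 57.84 W/m².

I ≈ 57.8 W/m²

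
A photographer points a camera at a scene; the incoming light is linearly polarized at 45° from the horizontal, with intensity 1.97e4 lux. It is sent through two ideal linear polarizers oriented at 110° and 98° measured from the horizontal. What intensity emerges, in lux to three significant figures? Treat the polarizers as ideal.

I₁ = 1.97e4 lux · cos²(65°) = 3519 lux.
I₂ = I₁ · cos²(12°) = 3519 · 0.9568 = 3366 lux.

I ≈ 3370 lux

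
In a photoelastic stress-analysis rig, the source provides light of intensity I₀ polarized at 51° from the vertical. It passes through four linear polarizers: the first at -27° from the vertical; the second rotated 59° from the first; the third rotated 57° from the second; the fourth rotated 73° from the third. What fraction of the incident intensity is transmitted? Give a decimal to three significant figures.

I₁ = I₀ cos²(-27° − 51°) = I₀ cos²(78°) = 0.04323 I₀.
I₂ = I₁ cos²(59°) = 0.04323 · 0.2653 I₀ = 0.01147 I₀.
I₃ = I₂ cos²(57°) = 0.01147 · 0.2966 I₀ = 0.003401 I₀.
I₄ = I₃ cos²(73°) = 0.003401 · 0.08548 I₀ = 0.0002908 I₀.
Transmitted fraction = 0.0002908.

≈ 0.000291 I₀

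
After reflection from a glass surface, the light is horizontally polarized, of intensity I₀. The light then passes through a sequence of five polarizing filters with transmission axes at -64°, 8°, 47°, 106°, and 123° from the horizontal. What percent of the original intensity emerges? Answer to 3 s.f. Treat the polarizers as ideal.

I₁ = I₀ cos²(-64° − 0°) = I₀ cos²(64°) = 0.1922 I₀.
I₂ = I₁ cos²(8° + 64°) = 0.1922 I₀ · cos²(72°) = 0.01835 I₀.
I₃ = I₂ cos²(47° − 8°) = 0.01835 I₀ · cos²(39°) = 0.01108 I₀.
I₄ = I₃ cos²(106° − 47°) = 0.01108 I₀ · cos²(59°) = 0.00294 I₀.
I₅ = I₄ cos²(123° − 106°) = 0.00294 I₀ · cos²(17°) = 0.002689 I₀.
That is 0.2689% of the incident intensity.

≈ 0.269%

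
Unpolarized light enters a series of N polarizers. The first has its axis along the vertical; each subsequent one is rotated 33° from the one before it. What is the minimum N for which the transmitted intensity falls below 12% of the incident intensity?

N = 6

First polarizer halves the unpolarized light: factor 1/2.
Each further stage multiplies by cos²(33°) = 0.7034.
After N polarizers: T = 0.5·0.7034^(N−1). Require T < 0.12 ⇒ N−1 > ln(0.12/0.5)/ln(0.7034) = 4.06, so N−1 ≥ 5 and N = 6.
Check: N=6 gives T = 0.08608 < 0.12; N=5 gives T = 0.1224.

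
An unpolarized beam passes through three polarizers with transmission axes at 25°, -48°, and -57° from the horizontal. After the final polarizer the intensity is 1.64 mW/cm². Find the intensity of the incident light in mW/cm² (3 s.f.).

I₀ ≈ 39.3 mW/cm²

Unpolarized light through the first polarizer → I₁ = ½ I₀, now polarized at 25°.
I₂ = I₁ cos²(-48° − 25°) = 0.5 I₀ · cos²(73°) = 0.04274 I₀.
I₃ = I₂ cos²(-57° + 48°) = 0.04274 I₀ · cos²(9°) = 0.04169 I₀.
So 1.64 mW/cm² = 0.04169 I₀, giving I₀ = 1.64/0.04169 = 39.33 mW/cm².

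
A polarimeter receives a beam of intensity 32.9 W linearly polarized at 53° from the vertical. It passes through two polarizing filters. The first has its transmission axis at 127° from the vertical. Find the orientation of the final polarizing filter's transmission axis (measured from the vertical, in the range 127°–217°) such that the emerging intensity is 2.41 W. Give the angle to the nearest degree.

θ ≈ 138°

By Malus's law, I₁ = I₀ cos²(127° − 53°) = I₀ cos²(74°) = 0.07598 I₀.
Target fraction: 2.41 / 32.9 W = 0.07325 of I₀.
Need I₂/I₀ = 0.07325, so cos²(θ − 127°) = 0.07325 / 0.07598 = 0.9642.
θ − 127° = arccos(√0.9642) = 10.9°, giving θ ≈ 127 + 10.9 = 137.9°.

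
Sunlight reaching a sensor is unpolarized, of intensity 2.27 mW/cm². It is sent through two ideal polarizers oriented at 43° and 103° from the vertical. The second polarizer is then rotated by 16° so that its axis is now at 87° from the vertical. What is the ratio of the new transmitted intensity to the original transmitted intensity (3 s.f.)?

Before rotation:
Unpolarized light through the first polarizer → I₁ = ½ I₀, now polarized at 43°.
I₂ = I₁ cos²(103° − 43°) = 0.5 I₀ · cos²(60°) = 0.125 I₀.
After rotation:
Unpolarized light through the first polarizer → I₁ = ½ I₀, now polarized at 43°.
I₂ = I₁ cos²(87° − 43°) = 0.5 I₀ · cos²(44°) = 0.2587 I₀.
Ratio = 0.2587 / 0.125 = 2.07.

I_new/I_old ≈ 2.07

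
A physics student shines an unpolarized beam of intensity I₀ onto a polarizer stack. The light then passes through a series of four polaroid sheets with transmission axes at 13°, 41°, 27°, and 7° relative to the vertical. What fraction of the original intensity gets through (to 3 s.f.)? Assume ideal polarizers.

≈ 0.324 I₀

Unpolarized light through the first polarizer → I₁ = ½ I₀, now polarized at 13°.
I₂ = I₁ cos²(41° − 13°) = 0.5 I₀ · cos²(28°) = 0.3898 I₀.
I₃ = I₂ cos²(27° − 41°) = 0.3898 I₀ · cos²(14°) = 0.367 I₀.
I₄ = I₃ cos²(7° − 27°) = 0.367 I₀ · cos²(20°) = 0.3241 I₀.
Transmitted fraction = 0.3241.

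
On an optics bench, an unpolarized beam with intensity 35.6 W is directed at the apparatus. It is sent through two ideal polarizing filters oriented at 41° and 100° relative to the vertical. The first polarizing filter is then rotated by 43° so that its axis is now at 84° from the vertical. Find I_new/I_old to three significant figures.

Before rotation:
Unpolarized light through the first polarizer → I₁ = ½ I₀, now polarized at 41°.
I₂ = I₁ cos²(100° − 41°) = 0.5 I₀ · cos²(59°) = 0.1326 I₀.
After rotation:
Unpolarized light through the first polarizer → I₁ = ½ I₀, now polarized at 84°.
I₂ = I₁ cos²(100° − 84°) = 0.5 I₀ · cos²(16°) = 0.462 I₀.
Ratio = 0.462 / 0.1326 = 3.483.

I_new/I_old ≈ 3.48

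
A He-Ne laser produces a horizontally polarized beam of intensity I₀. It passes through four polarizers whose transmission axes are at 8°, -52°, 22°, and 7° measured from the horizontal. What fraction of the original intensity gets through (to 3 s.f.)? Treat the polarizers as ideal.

By Malus's law, I₁ = I₀ cos²(8° − 0°) = I₀ cos²(8°) = 0.9806 I₀.
I₂ = I₁ cos²(-52° − 8°) = 0.9806 I₀ · cos²(60°) = 0.2452 I₀.
I₃ = I₂ cos²(22° + 52°) = 0.2452 I₀ · cos²(74°) = 0.01863 I₀.
I₄ = I₃ cos²(7° − 22°) = 0.01863 I₀ · cos²(15°) = 0.01738 I₀.
Transmitted fraction = 0.01738.

≈ 0.0174 I₀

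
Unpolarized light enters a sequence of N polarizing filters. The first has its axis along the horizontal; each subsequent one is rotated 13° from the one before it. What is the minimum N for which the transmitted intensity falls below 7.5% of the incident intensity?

First polarizer halves the unpolarized light: factor 1/2.
Each further stage multiplies by cos²(13°) = 0.9494.
After N polarizers: T = 0.5·0.9494^(N−1). Require T < 0.075 ⇒ N−1 > ln(0.075/0.5)/ln(0.9494) = 36.53, so N−1 ≥ 37 and N = 38.
Check: N=38 gives T = 0.07321 < 0.075; N=37 gives T = 0.07711.

N = 38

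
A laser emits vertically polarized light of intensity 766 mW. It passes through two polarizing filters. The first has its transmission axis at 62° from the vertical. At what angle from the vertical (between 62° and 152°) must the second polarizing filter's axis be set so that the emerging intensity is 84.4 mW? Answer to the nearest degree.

I₁ = I₀ cos²(62° − 0°) = I₀ cos²(62°) = 0.2204 I₀.
Target fraction: 84.4 / 766 mW = 0.1102 of I₀.
Need I₂/I₀ = 0.1102, so cos²(θ − 62°) = 0.1102 / 0.2204 = 0.4999.
θ − 62° = arccos(√0.4999) = 45.0°, giving θ ≈ 62 + 45.0 = 107.0°.

θ ≈ 107°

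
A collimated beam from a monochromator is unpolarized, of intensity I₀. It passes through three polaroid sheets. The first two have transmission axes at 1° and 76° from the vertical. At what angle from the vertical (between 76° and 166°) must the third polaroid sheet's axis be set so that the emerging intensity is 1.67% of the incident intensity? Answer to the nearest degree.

θ ≈ 121°

Unpolarized light through the first polarizer → I₁ = ½ I₀, now polarized at 1°.
I₂ = I₁ cos²(76° − 1°) = 0.5 I₀ · cos²(75°) = 0.03349 I₀.
Need I₃/I₀ = 0.0167, so cos²(θ − 76°) = 0.0167 / 0.03349 = 0.4986.
θ − 76° = arccos(√0.4986) = 45.1°, giving θ ≈ 76 + 45.1 = 121.1°.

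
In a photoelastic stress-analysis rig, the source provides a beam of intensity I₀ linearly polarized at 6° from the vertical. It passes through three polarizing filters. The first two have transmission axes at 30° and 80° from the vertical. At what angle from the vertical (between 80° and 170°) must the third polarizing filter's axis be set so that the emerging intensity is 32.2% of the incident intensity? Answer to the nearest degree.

θ ≈ 95°

I₁ = I₀ cos²(30° − 6°) = I₀ cos²(24°) = 0.8346 I₀.
I₂ = I₁ cos²(80° − 30°) = 0.8346 I₀ · cos²(50°) = 0.3448 I₀.
Need I₃/I₀ = 0.322, so cos²(θ − 80°) = 0.322 / 0.3448 = 0.9338.
θ − 80° = arccos(√0.9338) = 14.9°, giving θ ≈ 80 + 14.9 = 94.9°.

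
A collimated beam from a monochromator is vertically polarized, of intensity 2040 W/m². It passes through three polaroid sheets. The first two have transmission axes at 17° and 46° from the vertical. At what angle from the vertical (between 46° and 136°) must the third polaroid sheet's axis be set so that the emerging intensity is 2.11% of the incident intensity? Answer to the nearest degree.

θ ≈ 126°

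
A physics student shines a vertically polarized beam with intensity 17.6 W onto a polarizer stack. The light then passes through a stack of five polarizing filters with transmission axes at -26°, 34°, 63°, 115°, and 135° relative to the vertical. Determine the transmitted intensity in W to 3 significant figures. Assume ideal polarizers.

I ≈ 0.910 W

By Malus's law, I₁ = 17.6 W · cos²(26°) = 14.22 W.
I₂ = I₁ · cos²(60°) = 14.22 · 0.25 = 3.554 W.
I₃ = I₂ · cos²(29°) = 3.554 · 0.765 = 2.719 W.
I₄ = I₃ · cos²(52°) = 2.719 · 0.379 = 1.031 W.
I₅ = I₄ · cos²(20°) = 1.031 · 0.883 = 0.9101 W.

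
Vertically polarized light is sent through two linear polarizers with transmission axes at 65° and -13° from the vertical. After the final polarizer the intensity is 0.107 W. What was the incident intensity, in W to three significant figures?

I₀ ≈ 13.9 W

I₁ = I₀ cos²(65° − 0°) = I₀ cos²(65°) = 0.1786 I₀.
I₂ = I₁ cos²(-13° − 65°) = 0.1786 I₀ · cos²(78°) = 0.007721 I₀.
So 0.107 W = 0.007721 I₀, giving I₀ = 0.107/0.007721 = 13.86 W.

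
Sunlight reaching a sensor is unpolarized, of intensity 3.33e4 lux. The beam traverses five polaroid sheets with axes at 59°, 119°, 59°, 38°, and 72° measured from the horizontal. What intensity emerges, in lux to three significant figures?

Unpolarized light through the first polarizer → I₁ = 3.33e4 lux/2 = 1.665e+04 lux, polarized at 59°.
I₂ = I₁ · cos²(60°) = 1.665e+04 · 0.25 = 4163 lux.
I₃ = I₂ · cos²(60°) = 4163 · 0.25 = 1041 lux.
I₄ = I₃ · cos²(21°) = 1041 · 0.8716 = 907 lux.
I₅ = I₄ · cos²(34°) = 907 · 0.6873 = 623.4 lux.

I ≈ 623 lux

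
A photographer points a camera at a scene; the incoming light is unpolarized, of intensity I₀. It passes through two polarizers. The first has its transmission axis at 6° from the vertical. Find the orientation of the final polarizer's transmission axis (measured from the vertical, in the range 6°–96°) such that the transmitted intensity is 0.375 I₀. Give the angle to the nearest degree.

Unpolarized light through the first polarizer → I₁ = ½ I₀, now polarized at 6°.
Need I₂/I₀ = 0.375, so cos²(θ − 6°) = 0.375 / 0.5 = 0.75.
θ − 6° = arccos(√0.75) = 30.0°, giving θ ≈ 6 + 30.0 = 36.0°.

θ ≈ 36°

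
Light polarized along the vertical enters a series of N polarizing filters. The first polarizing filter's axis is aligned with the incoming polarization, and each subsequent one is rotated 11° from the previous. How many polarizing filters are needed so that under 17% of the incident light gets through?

N = 49

First polarizer is aligned with the polarization: full transmission.
Each further stage multiplies by cos²(11°) = 0.9636.
After N polarizers: T = 0.9636^(N−1). Require T < 0.17 ⇒ N−1 > ln(0.17)/ln(0.9636) = 47.78, so N−1 ≥ 48 and N = 49.
Check: N=49 gives T = 0.1686 < 0.17; N=48 gives T = 0.175.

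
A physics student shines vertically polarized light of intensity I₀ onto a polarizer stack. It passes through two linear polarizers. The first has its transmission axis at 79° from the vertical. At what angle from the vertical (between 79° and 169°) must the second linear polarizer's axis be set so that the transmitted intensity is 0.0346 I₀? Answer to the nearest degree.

By Malus's law, I₁ = I₀ cos²(79° − 0°) = I₀ cos²(79°) = 0.03641 I₀.
Need I₂/I₀ = 0.0346, so cos²(θ − 79°) = 0.0346 / 0.03641 = 0.9503.
θ − 79° = arccos(√0.9503) = 12.9°, giving θ ≈ 79 + 12.9 = 91.9°.

θ ≈ 92°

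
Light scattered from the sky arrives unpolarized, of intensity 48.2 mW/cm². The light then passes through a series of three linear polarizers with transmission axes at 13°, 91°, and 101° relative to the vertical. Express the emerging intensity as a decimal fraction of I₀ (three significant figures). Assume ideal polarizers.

I/I₀ ≈ 0.0210

Unpolarized light through the first polarizer → I₁ = 48.2 mW/cm²/2 = 24.1 mW/cm², polarized at 13°.
I₂ = I₁ · cos²(78°) = 24.1 · 0.04323 = 1.042 mW/cm².
I₃ = I₂ · cos²(10°) = 1.042 · 0.9698 = 1.01 mW/cm².
Transmitted fraction = 0.02096.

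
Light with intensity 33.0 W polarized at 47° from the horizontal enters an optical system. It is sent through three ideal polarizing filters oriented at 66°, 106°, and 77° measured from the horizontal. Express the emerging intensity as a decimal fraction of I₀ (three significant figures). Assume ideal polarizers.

I₁ = 33.0 W · cos²(19°) = 29.5 W.
I₂ = I₁ · cos²(40°) = 29.5 · 0.5868 = 17.31 W.
I₃ = I₂ · cos²(29°) = 17.31 · 0.765 = 13.24 W.
Transmitted fraction = 0.4013.

I/I₀ ≈ 0.401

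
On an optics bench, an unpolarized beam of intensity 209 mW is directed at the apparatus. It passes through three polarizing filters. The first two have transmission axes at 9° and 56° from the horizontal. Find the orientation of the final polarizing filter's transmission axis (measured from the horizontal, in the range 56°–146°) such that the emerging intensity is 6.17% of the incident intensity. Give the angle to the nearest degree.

θ ≈ 115°

Unpolarized light through the first polarizer → I₁ = ½ I₀, now polarized at 9°.
I₂ = I₁ cos²(56° − 9°) = 0.5 I₀ · cos²(47°) = 0.2326 I₀.
Need I₃/I₀ = 0.0617, so cos²(θ − 56°) = 0.0617 / 0.2326 = 0.2653.
θ − 56° = arccos(√0.2653) = 59.0°, giving θ ≈ 56 + 59.0 = 115.0°.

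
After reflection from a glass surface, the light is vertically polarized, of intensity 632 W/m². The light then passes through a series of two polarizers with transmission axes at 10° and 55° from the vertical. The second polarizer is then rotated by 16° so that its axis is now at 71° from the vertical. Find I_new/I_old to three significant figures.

Before rotation:
By Malus's law, I₁ = I₀ cos²(10° − 0°) = I₀ cos²(10°) = 0.9698 I₀.
I₂ = I₁ cos²(55° − 10°) = 0.9698 I₀ · cos²(45°) = 0.4849 I₀.
After rotation:
I₁ = I₀ cos²(10° − 0°) = I₀ cos²(10°) = 0.9698 I₀.
I₂ = I₁ cos²(71° − 10°) = 0.9698 I₀ · cos²(61°) = 0.228 I₀.
Ratio = 0.228 / 0.4849 = 0.4701.

I_new/I_old ≈ 0.470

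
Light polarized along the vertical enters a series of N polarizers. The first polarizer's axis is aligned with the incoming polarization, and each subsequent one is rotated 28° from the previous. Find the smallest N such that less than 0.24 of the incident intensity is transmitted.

First polarizer is aligned with the polarization: full transmission.
Each further stage multiplies by cos²(28°) = 0.7796.
After N polarizers: T = 0.7796^(N−1). Require T < 0.24 ⇒ N−1 > ln(0.24)/ln(0.7796) = 5.73, so N−1 ≥ 6 and N = 7.
Check: N=7 gives T = 0.2245 < 0.24; N=6 gives T = 0.288.

N = 7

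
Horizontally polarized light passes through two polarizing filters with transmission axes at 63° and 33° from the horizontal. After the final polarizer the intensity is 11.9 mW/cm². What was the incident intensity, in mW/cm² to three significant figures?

I₀ ≈ 77.0 mW/cm²

I₁ = I₀ cos²(63° − 0°) = I₀ cos²(63°) = 0.2061 I₀.
I₂ = I₁ cos²(33° − 63°) = 0.2061 I₀ · cos²(30°) = 0.1546 I₀.
So 11.9 mW/cm² = 0.1546 I₀, giving I₀ = 11.9/0.1546 = 76.98 mW/cm².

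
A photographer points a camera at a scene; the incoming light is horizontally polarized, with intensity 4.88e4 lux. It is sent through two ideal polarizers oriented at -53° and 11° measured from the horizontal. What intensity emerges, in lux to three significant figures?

I ≈ 3400 lux

I₁ = 4.88e4 lux · cos²(53°) = 1.767e+04 lux.
I₂ = I₁ · cos²(64°) = 1.767e+04 · 0.1922 = 3396 lux.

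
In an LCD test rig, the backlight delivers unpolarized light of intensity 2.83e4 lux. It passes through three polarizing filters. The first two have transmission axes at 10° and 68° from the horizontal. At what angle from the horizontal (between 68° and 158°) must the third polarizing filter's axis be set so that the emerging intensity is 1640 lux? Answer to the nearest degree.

θ ≈ 118°

Unpolarized light through the first polarizer → I₁ = ½ I₀, now polarized at 10°.
I₂ = I₁ cos²(68° − 10°) = 0.5 I₀ · cos²(58°) = 0.1404 I₀.
Target fraction: 1640 / 2.83e4 lux = 0.05795 of I₀.
Need I₃/I₀ = 0.05795, so cos²(θ − 68°) = 0.05795 / 0.1404 = 0.4127.
θ − 68° = arccos(√0.4127) = 50.0°, giving θ ≈ 68 + 50.0 = 118.0°.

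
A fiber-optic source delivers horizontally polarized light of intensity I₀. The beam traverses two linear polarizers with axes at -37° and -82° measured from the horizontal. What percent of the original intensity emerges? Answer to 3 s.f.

By Malus's law, I₁ = I₀ cos²(-37° − 0°) = I₀ cos²(37°) = 0.6378 I₀.
I₂ = I₁ cos²(-82° + 37°) = 0.6378 I₀ · cos²(45°) = 0.3189 I₀.
That is 31.89% of the incident intensity.

≈ 31.9%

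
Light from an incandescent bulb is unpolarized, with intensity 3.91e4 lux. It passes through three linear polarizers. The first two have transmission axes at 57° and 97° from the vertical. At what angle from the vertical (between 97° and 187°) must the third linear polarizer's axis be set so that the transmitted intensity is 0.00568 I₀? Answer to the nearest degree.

θ ≈ 179°

Unpolarized light through the first polarizer → I₁ = ½ I₀, now polarized at 57°.
I₂ = I₁ cos²(97° − 57°) = 0.5 I₀ · cos²(40°) = 0.2934 I₀.
Need I₃/I₀ = 0.00568, so cos²(θ − 97°) = 0.00568 / 0.2934 = 0.01936.
θ − 97° = arccos(√0.01936) = 82.0°, giving θ ≈ 97 + 82.0 = 179.0°.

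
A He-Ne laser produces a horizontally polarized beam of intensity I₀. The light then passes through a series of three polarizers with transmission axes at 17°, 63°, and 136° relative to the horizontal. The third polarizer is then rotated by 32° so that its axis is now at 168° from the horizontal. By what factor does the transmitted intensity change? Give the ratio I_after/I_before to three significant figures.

I_new/I_old ≈ 0.784

Before rotation:
I₁ = I₀ cos²(17° − 0°) = I₀ cos²(17°) = 0.9145 I₀.
I₂ = I₁ cos²(63° − 17°) = 0.9145 I₀ · cos²(46°) = 0.4413 I₀.
I₃ = I₂ cos²(136° − 63°) = 0.4413 I₀ · cos²(73°) = 0.03772 I₀.
After rotation:
I₁ = I₀ cos²(17° − 0°) = I₀ cos²(17°) = 0.9145 I₀.
I₂ = I₁ cos²(63° − 17°) = 0.9145 I₀ · cos²(46°) = 0.4413 I₀.
Angle between axes 2 and 3: 75°. I₃ = 0.4413 I₀ · cos²(75°) = 0.02956 I₀.
Ratio = 0.02956 / 0.03772 = 0.7836.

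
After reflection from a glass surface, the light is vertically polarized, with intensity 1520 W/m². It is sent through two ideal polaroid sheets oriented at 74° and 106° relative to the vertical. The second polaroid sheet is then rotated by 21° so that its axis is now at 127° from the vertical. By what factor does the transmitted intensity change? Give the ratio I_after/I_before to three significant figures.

Before rotation:
I₁ = I₀ cos²(74° − 0°) = I₀ cos²(74°) = 0.07598 I₀.
I₂ = I₁ cos²(106° − 74°) = 0.07598 I₀ · cos²(32°) = 0.05464 I₀.
After rotation:
I₁ = I₀ cos²(74° − 0°) = I₀ cos²(74°) = 0.07598 I₀.
I₂ = I₁ cos²(127° − 74°) = 0.07598 I₀ · cos²(53°) = 0.02752 I₀.
Ratio = 0.02752 / 0.05464 = 0.5036.

I_new/I_old ≈ 0.504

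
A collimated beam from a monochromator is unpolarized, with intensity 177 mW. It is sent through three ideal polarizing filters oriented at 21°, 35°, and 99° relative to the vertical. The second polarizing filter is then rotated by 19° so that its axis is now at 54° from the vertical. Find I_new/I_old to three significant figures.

I_new/I_old ≈ 1.94

Before rotation:
Unpolarized light through the first polarizer → I₁ = ½ I₀, now polarized at 21°.
I₂ = I₁ cos²(35° − 21°) = 0.5 I₀ · cos²(14°) = 0.4707 I₀.
I₃ = I₂ cos²(99° − 35°) = 0.4707 I₀ · cos²(64°) = 0.09046 I₀.
After rotation:
Unpolarized light through the first polarizer → I₁ = ½ I₀, now polarized at 21°.
I₂ = I₁ cos²(54° − 21°) = 0.5 I₀ · cos²(33°) = 0.3517 I₀.
I₃ = I₂ cos²(99° − 54°) = 0.3517 I₀ · cos²(45°) = 0.1758 I₀.
Ratio = 0.1758 / 0.09046 = 1.944.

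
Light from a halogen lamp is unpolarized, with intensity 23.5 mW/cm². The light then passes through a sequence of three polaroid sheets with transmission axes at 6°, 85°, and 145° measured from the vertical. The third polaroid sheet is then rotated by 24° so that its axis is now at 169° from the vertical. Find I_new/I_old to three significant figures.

I_new/I_old ≈ 0.0437

Before rotation:
Unpolarized light through the first polarizer → I₁ = ½ I₀, now polarized at 6°.
I₂ = I₁ cos²(85° − 6°) = 0.5 I₀ · cos²(79°) = 0.0182 I₀.
I₃ = I₂ cos²(145° − 85°) = 0.0182 I₀ · cos²(60°) = 0.004551 I₀.
After rotation:
Unpolarized light through the first polarizer → I₁ = ½ I₀, now polarized at 6°.
I₂ = I₁ cos²(85° − 6°) = 0.5 I₀ · cos²(79°) = 0.0182 I₀.
I₃ = I₂ cos²(169° − 85°) = 0.0182 I₀ · cos²(84°) = 0.0001989 I₀.
Ratio = 0.0001989 / 0.004551 = 0.0437.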